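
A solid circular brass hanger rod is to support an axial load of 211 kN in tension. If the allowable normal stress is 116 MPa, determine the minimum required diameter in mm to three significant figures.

48.1 mm

Required area A ≥ P/σ_allow = 211000/116 = 1819 mm².
For a solid circular section, d ≥ √(4A/π) = 48.12 mm.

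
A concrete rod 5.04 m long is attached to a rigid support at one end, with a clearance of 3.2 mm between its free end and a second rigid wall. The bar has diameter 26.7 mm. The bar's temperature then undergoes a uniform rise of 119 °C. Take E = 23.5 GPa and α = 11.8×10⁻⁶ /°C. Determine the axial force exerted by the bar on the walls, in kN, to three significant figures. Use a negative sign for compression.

-10.1 kN

Free thermal expansion αLΔT = 11.8e-6 · 5040 · 119 = 7.077 mm.
The walls engage after the gap closes; constrained expansion = 7.077 − 3.2 = 3.877 mm.
The walls impose strain ε = −(3.877)/5040 = -7.6928e-04; σ = Eε = 23500 · -7.6928e-04 = -18.08 MPa.
Wall reaction R = σ·A = -18.08·559.9 = -10120 N = -10.12 kN.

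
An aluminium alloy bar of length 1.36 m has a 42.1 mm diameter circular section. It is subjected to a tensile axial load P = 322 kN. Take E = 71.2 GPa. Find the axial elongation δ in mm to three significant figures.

4.42 mm

A = 1392 mm².
δ_mech = NL/(AE) = 322000·1360/(1392·71200) = 4.418 mm.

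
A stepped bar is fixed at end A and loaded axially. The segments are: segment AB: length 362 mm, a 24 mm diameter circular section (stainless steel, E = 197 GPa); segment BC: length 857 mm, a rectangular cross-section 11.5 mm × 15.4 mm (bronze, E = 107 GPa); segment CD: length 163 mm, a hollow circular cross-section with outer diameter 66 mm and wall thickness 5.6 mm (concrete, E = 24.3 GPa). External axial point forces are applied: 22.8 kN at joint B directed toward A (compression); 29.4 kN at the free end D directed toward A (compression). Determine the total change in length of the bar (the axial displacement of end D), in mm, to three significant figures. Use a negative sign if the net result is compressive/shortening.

-1.73 mm

Internal axial forces (sectioning from the free end, tension +): N_CD = -29.4 kN, N_BC = -29.4 kN, N_AB = -52.2 kN.
A_AB = 452.4 mm².
A_BC = 177.1 mm².
A_CD = 1063 mm².
δ_AB = -52200·362/(452.4·197000) = -0.212 mm
δ_BC = -29400·857/(177.1·107000) = -1.33 mm
δ_CD = -29400·163/(1063·24300) = -0.1856 mm
δ = Σδ_i = -1.727 mm.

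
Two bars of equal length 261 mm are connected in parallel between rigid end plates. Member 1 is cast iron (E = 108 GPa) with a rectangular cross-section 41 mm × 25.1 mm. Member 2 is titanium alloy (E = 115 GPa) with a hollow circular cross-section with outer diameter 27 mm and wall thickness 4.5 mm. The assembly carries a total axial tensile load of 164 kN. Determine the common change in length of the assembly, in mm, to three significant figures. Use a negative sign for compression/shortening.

0.290 mm

A_1 = 1029 mm².
A_2 = 318.1 mm².
Equal strain + equilibrium ⇒ each member carries load in proportion to AE: A₁E₁ = 111100000 N, A₂E₂ = 36580000 N, ΣAE = 147700000 N.
δ = PL/ΣAE = 164000·261/147700000 = 0.2898 mm.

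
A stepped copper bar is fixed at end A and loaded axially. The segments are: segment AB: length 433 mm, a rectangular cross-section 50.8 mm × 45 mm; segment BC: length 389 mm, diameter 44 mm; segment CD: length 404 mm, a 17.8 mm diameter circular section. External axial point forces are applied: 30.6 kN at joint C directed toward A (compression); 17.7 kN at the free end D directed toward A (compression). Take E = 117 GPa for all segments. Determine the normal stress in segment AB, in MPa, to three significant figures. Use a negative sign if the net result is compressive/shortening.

-21.1 MPa

Internal axial forces (sectioning from the free end, tension +): N_CD = -17.7 kN, N_BC = -48.3 kN, N_AB = -48.3 kN.
A_AB = 2286 mm².
σ_AB = N_AB/A_AB = -48300/2286 = -21.13 MPa.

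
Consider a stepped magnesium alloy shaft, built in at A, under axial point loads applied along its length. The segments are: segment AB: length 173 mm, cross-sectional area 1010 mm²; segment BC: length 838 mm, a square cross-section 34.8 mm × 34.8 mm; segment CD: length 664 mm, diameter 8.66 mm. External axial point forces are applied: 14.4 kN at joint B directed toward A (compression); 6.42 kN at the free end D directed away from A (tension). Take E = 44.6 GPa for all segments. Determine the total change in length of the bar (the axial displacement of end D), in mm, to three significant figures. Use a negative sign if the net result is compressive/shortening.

Internal axial forces (sectioning from the free end, tension +): N_CD = 6.42 kN, N_BC = 6.42 kN, N_AB = -7.98 kN.
A_BC = 1211 mm².
A_CD = 58.9 mm².
δ_AB = -7980·173/(1010·44600) = -0.03065 mm
δ_BC = 6420·838/(1211·44600) = 0.09961 mm
δ_CD = 6420·664/(58.9·44600) = 1.623 mm
δ = Σδ_i = 1.692 mm.

1.69 mm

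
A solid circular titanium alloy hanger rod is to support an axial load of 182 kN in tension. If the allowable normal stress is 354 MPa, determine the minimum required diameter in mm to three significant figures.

25.6 mm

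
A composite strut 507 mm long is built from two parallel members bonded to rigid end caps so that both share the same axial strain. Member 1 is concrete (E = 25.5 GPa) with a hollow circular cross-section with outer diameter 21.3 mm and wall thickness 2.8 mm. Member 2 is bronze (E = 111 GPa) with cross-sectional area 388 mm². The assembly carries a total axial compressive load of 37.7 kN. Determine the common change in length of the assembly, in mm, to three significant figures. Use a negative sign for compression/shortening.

-0.405 mm

A_1 = 162.7 mm².
Equal strain + equilibrium ⇒ each member carries load in proportion to AE: A₁E₁ = 4150000 N, A₂E₂ = 43070000 N, ΣAE = 47220000 N.
δ = PL/ΣAE = -37700·507/47220000 = -0.4048 mm.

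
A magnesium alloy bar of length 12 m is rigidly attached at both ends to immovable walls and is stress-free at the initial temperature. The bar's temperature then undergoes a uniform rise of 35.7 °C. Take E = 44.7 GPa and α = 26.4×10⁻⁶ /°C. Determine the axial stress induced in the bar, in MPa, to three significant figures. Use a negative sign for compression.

Free thermal expansion αLΔT = 26.4e-6 · 12000 · 35.7 = 11.31 mm.
The walls impose strain ε = −(11.31)/12000 = -9.4248e-04; σ = Eε = 44700 · -9.4248e-04 = -42.13 MPa.

-42.1 MPa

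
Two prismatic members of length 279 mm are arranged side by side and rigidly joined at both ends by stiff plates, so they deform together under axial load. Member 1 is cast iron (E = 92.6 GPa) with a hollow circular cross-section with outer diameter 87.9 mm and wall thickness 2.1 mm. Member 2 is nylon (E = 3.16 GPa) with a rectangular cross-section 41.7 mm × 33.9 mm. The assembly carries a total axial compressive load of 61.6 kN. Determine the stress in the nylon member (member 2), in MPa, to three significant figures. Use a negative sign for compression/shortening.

A_1 = 566.1 mm².
A_2 = 1414 mm².
Equal strain + equilibrium ⇒ each member carries load in proportion to AE: A₁E₁ = 52420000 N, A₂E₂ = 4467000 N, ΣAE = 56880000 N.
σ₂ = P·E₂/ΣAE = -61600·3160/56880000 = -3.422 MPa.

-3.42 MPa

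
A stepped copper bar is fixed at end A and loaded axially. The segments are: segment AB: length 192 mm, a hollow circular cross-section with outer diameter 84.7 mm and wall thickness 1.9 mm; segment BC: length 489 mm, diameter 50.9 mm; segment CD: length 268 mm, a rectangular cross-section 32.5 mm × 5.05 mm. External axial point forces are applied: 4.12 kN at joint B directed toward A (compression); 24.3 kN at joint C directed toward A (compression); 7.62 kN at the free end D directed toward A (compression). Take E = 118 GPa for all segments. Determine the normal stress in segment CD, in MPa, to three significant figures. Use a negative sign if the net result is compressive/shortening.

Internal axial forces (sectioning from the free end, tension +): N_CD = -7.62 kN, N_BC = -31.92 kN, N_AB = -36.04 kN.
A_CD = 164.1 mm².
σ_CD = N_CD/A_CD = -7620/164.1 = -46.43 MPa.

-46.4 MPa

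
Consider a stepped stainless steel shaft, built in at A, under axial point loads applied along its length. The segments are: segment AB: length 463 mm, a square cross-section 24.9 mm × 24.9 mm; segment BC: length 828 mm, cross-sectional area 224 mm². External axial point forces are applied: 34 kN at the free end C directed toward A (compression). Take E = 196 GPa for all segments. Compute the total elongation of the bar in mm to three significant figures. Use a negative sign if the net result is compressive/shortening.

-0.771 mm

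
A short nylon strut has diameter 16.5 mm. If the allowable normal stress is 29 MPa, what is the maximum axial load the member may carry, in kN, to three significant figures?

6.20 kN

A = 213.8 mm².
P_max = σ_allow · A = 29 · 213.8 = 6201 N = 6.201 kN.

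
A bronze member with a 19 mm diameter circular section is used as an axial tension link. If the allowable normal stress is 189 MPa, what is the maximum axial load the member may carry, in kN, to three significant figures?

53.6 kN

A = 283.5 mm².
P_max = σ_allow · A = 189 · 283.5 = 53590 N = 53.59 kN.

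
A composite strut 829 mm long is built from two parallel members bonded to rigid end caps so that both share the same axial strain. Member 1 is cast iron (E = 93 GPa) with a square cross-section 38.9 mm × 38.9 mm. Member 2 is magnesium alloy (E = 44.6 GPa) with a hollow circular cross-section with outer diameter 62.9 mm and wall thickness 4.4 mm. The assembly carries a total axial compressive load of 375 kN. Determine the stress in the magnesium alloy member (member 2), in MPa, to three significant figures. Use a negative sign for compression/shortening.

-94.6 MPa

A_1 = 1513 mm².
A_2 = 808.6 mm².
Equal strain + equilibrium ⇒ each member carries load in proportion to AE: A₁E₁ = 140700000 N, A₂E₂ = 36070000 N, ΣAE = 176800000 N.
σ₂ = P·E₂/ΣAE = -375000·44600/176800000 = -94.6 MPa.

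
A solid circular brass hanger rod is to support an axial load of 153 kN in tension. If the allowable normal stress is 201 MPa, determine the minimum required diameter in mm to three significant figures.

Required area A ≥ P/σ_allow = 153000/201 = 761.2 mm².
For a solid circular section, d ≥ √(4A/π) = 31.13 mm.

31.1 mm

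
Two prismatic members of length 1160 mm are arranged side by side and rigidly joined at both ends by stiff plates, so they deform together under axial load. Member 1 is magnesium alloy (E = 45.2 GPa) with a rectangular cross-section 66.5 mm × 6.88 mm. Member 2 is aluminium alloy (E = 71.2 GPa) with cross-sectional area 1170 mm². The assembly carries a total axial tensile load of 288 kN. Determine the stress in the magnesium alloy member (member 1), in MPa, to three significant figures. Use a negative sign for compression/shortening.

125 MPa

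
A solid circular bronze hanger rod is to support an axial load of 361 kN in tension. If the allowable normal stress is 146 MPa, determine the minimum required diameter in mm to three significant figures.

56.1 mm

Required area A ≥ P/σ_allow = 361000/146 = 2473 mm².
For a solid circular section, d ≥ √(4A/π) = 56.11 mm.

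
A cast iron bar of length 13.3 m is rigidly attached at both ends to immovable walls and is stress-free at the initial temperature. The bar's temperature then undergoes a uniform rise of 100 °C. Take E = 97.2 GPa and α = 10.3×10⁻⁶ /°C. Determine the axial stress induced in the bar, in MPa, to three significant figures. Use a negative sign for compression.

-100 MPa

Free thermal expansion αLΔT = 10.3e-6 · 13300 · 100 = 13.7 mm.
The walls impose strain ε = −(13.7)/13300 = -1.0300e-03; σ = Eε = 97200 · -1.0300e-03 = -100.1 MPa.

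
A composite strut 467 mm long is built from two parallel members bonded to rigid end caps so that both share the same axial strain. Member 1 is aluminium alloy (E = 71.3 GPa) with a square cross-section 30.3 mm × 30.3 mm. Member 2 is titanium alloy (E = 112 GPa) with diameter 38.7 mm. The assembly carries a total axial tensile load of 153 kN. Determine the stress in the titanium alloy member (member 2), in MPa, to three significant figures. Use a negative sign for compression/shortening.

A_1 = 918.1 mm².
A_2 = 1176 mm².
Equal strain + equilibrium ⇒ each member carries load in proportion to AE: A₁E₁ = 65460000 N, A₂E₂ = 131700000 N, ΣAE = 197200000 N.
σ₂ = P·E₂/ΣAE = 153000·112000/197200000 = 86.9 MPa.

86.9 MPa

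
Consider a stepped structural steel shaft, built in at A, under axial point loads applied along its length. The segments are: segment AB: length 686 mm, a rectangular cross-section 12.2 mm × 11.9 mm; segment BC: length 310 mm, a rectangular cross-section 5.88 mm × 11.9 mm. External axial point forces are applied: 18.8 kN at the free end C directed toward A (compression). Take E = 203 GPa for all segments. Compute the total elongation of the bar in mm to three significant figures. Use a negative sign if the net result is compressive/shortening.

Internal axial forces (sectioning from the free end, tension +): N_BC = -18.8 kN, N_AB = -18.8 kN.
A_AB = 145.2 mm².
A_BC = 69.97 mm².
δ_AB = -18800·686/(145.2·203000) = -0.4376 mm
δ_BC = -18800·310/(69.97·203000) = -0.4103 mm
δ = Σδ_i = -0.8479 mm.

-0.848 mm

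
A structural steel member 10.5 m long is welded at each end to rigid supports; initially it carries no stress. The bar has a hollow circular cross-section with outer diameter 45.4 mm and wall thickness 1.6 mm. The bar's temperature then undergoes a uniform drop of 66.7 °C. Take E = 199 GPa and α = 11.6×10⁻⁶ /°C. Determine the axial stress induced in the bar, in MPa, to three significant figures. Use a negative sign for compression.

154 MPa

Free thermal expansion αLΔT = 11.6e-6 · 10500 · -66.7 = -8.124 mm.
The walls impose strain ε = −(-8.124)/10500 = 7.7372e-04; σ = Eε = 199000 · 7.7372e-04 = 154 MPa.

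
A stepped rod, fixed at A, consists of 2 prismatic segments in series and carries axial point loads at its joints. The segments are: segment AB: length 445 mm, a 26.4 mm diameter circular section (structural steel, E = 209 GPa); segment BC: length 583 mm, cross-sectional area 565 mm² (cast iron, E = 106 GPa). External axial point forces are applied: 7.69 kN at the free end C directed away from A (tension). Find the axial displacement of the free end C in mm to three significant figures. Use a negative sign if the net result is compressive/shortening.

Internal axial forces (sectioning from the free end, tension +): N_BC = 7.69 kN, N_AB = 7.69 kN.
A_AB = 547.4 mm².
δ_AB = 7690·445/(547.4·209000) = 0.02991 mm
δ_BC = 7690·583/(565·106000) = 0.07486 mm
δ = Σδ_i = 0.1048 mm.

0.105 mm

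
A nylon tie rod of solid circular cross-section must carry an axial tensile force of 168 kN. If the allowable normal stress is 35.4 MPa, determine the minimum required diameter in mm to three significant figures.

77.7 mm

Required area A ≥ P/σ_allow = 168000/35.4 = 4746 mm².
For a solid circular section, d ≥ √(4A/π) = 77.73 mm.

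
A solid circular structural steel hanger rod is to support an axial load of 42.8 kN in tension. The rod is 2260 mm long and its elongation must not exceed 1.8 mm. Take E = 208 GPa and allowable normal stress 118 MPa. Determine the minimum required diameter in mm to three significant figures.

Required area A ≥ P/σ_allow = 42800/118 = 362.7 mm².
For a solid circular section, d ≥ √(4A/π) = 21.49 mm.
Elongation limit: A ≥ PL/(Eδ_allow) = 42800·2260/(208000·1.8) = 258.4 mm² ⇒ d ≥ 18.14 mm.
The stress limit governs.

21.5 mm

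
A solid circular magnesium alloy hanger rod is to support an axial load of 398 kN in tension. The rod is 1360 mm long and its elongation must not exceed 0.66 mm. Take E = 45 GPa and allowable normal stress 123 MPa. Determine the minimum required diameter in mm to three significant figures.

Required area A ≥ P/σ_allow = 398000/123 = 3236 mm².
For a solid circular section, d ≥ √(4A/π) = 64.19 mm.
Elongation limit: A ≥ PL/(Eδ_allow) = 398000·1360/(45000·0.66) = 18220 mm² ⇒ d ≥ 152.3 mm.
The elongation limit governs.

152 mm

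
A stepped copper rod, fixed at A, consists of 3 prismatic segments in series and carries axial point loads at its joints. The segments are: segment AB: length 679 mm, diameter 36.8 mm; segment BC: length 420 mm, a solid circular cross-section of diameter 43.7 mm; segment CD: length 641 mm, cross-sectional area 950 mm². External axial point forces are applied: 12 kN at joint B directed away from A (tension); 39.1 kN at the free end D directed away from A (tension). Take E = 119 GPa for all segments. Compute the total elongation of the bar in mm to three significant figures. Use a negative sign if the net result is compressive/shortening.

0.588 mm

Internal axial forces (sectioning from the free end, tension +): N_CD = 39.1 kN, N_BC = 39.1 kN, N_AB = 51.1 kN.
A_AB = 1064 mm².
A_BC = 1500 mm².
δ_AB = 51100·679/(1064·119000) = 0.2741 mm
δ_BC = 39100·420/(1500·119000) = 0.09201 mm
δ_CD = 39100·641/(950·119000) = 0.2217 mm
δ = Σδ_i = 0.5878 mm.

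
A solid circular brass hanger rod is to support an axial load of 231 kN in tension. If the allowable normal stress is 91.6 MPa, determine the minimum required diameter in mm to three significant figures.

Required area A ≥ P/σ_allow = 231000/91.6 = 2522 mm².
For a solid circular section, d ≥ √(4A/π) = 56.66 mm.

56.7 mm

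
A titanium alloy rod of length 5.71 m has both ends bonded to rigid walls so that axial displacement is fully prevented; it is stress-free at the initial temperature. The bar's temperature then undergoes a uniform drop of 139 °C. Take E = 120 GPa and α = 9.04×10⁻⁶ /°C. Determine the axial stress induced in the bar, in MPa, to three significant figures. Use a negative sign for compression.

151 MPa

Free thermal expansion αLΔT = 9.04e-6 · 5710 · -139 = -7.175 mm.
The walls impose strain ε = −(-7.175)/5710 = 1.2566e-03; σ = Eε = 120000 · 1.2566e-03 = 150.8 MPa.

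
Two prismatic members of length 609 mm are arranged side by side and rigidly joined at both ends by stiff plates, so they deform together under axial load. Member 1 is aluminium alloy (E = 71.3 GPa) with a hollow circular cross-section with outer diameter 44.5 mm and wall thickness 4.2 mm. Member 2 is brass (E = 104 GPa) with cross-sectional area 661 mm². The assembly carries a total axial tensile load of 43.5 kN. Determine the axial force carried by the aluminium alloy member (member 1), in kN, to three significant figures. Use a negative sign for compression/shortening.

15.5 kN

A_1 = 531.7 mm².
Equal strain + equilibrium ⇒ each member carries load in proportion to AE: A₁E₁ = 37910000 N, A₂E₂ = 68740000 N, ΣAE = 106700000 N.
F₁ = P·A₁E₁/ΣAE = 43500·37910000/106700000 = 15460 N.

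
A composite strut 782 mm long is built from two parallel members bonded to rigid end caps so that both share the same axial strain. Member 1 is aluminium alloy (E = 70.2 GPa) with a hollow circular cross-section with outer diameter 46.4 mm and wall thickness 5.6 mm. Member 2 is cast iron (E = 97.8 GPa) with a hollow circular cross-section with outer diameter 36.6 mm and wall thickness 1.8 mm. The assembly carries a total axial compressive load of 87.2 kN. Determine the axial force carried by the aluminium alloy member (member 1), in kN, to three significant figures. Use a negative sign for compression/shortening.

A_1 = 717.8 mm².
A_2 = 196.8 mm².
Equal strain + equilibrium ⇒ each member carries load in proportion to AE: A₁E₁ = 50390000 N, A₂E₂ = 19250000 N, ΣAE = 69630000 N.
F₁ = P·A₁E₁/ΣAE = -87200·50390000/69630000 = -63100 N.

-63.1 kN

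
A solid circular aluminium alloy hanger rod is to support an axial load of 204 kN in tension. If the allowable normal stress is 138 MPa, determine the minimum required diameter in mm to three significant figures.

43.4 mm

Required area A ≥ P/σ_allow = 204000/138 = 1478 mm².
For a solid circular section, d ≥ √(4A/π) = 43.38 mm.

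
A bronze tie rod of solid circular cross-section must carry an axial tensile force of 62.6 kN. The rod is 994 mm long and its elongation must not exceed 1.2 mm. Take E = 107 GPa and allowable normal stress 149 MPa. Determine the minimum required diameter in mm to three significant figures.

Required area A ≥ P/σ_allow = 62600/149 = 420.1 mm².
For a solid circular section, d ≥ √(4A/π) = 23.13 mm.
Elongation limit: A ≥ PL/(Eδ_allow) = 62600·994/(107000·1.2) = 484.6 mm² ⇒ d ≥ 24.84 mm.
The elongation limit governs.

24.8 mm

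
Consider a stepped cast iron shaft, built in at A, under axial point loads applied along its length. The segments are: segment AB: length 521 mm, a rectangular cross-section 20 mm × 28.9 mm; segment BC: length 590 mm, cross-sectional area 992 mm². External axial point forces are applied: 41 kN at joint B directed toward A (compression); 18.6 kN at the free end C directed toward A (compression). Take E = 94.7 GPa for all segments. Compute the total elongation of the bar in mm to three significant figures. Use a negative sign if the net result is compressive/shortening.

-0.684 mm

Internal axial forces (sectioning from the free end, tension +): N_BC = -18.6 kN, N_AB = -59.6 kN.
A_AB = 578 mm².
δ_AB = -59600·521/(578·94700) = -0.5673 mm
δ_BC = -18600·590/(992·94700) = -0.1168 mm
δ = Σδ_i = -0.6841 mm.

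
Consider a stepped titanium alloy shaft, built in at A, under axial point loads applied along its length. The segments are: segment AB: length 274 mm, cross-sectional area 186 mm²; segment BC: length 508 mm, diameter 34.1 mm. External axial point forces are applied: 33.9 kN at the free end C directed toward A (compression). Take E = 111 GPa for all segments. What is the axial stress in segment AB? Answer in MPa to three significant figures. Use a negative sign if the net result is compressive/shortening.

Internal axial forces (sectioning from the free end, tension +): N_BC = -33.9 kN, N_AB = -33.9 kN.
σ_AB = N_AB/A_AB = -33900/186 = -182.3 MPa.

-182 MPa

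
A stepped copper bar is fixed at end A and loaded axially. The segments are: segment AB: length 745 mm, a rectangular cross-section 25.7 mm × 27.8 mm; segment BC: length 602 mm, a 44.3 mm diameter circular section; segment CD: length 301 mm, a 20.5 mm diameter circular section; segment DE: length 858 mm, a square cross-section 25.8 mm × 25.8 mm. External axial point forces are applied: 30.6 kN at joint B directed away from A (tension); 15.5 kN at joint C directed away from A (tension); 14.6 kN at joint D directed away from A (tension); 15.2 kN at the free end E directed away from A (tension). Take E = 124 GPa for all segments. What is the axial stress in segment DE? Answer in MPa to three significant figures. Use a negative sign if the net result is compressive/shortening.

22.8 MPa

Internal axial forces (sectioning from the free end, tension +): N_DE = 15.2 kN, N_CD = 29.8 kN, N_BC = 45.3 kN, N_AB = 75.9 kN.
A_DE = 665.6 mm².
σ_DE = N_DE/A_DE = 15200/665.6 = 22.84 MPa.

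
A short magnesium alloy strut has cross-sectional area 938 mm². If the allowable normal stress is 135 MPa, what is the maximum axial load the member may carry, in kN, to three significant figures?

P_max = σ_allow · A = 135 · 938 = 126600 N = 126.6 kN.

127 kN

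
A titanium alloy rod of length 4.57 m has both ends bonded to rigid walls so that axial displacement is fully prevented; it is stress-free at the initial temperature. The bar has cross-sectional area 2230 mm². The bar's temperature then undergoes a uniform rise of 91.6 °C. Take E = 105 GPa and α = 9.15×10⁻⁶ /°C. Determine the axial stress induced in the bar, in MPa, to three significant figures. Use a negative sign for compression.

-88.0 MPa

Free thermal expansion αLΔT = 9.15e-6 · 4570 · 91.6 = 3.83 mm.
The walls impose strain ε = −(3.83)/4570 = -8.3814e-04; σ = Eε = 105000 · -8.3814e-04 = -88 MPa.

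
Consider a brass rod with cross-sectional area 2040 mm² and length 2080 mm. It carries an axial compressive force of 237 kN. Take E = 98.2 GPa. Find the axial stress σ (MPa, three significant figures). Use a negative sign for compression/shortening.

σ = N/A = -237000/2040 = -116.2 MPa.

-116 MPa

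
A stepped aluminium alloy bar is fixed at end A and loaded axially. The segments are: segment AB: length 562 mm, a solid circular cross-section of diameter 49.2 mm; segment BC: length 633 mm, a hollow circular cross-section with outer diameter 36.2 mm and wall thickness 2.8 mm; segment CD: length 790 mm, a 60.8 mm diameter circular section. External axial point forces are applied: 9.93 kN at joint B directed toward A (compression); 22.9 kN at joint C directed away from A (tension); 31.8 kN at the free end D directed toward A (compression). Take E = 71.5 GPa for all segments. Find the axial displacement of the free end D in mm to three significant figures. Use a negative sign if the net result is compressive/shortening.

Internal axial forces (sectioning from the free end, tension +): N_CD = -31.8 kN, N_BC = -8.9 kN, N_AB = -18.83 kN.
A_AB = 1901 mm².
A_BC = 293.8 mm².
A_CD = 2903 mm².
δ_AB = -18830·562/(1901·71500) = -0.07785 mm
δ_BC = -8900·633/(293.8·71500) = -0.2682 mm
δ_CD = -31800·790/(2903·71500) = -0.121 mm
δ = Σδ_i = -0.4671 mm.

-0.467 mm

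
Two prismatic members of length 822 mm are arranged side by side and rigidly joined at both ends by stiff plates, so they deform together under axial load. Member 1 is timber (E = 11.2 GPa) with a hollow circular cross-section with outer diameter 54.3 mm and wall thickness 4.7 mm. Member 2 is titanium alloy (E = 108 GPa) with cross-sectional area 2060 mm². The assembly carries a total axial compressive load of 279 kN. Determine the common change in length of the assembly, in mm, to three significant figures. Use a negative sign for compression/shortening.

-0.994 mm

A_1 = 732.4 mm².
Equal strain + equilibrium ⇒ each member carries load in proportion to AE: A₁E₁ = 8203000 N, A₂E₂ = 222500000 N, ΣAE = 230700000 N.
δ = PL/ΣAE = -279000·822/230700000 = -0.9942 mm.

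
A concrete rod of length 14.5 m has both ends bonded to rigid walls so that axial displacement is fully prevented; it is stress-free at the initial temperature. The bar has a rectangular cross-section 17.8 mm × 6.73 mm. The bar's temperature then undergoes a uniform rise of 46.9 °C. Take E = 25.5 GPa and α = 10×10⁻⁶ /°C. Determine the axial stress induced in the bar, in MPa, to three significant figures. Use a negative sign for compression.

-12.0 MPa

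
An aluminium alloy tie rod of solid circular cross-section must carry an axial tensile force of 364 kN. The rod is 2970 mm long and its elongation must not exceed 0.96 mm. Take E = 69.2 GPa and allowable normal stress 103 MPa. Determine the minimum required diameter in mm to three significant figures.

144 mm

Required area A ≥ P/σ_allow = 364000/103 = 3534 mm².
For a solid circular section, d ≥ √(4A/π) = 67.08 mm.
Elongation limit: A ≥ PL/(Eδ_allow) = 364000·2970/(69200·0.96) = 16270 mm² ⇒ d ≥ 143.9 mm.
The elongation limit governs.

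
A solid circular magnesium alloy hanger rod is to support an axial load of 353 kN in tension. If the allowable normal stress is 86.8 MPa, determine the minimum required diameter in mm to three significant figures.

Required area A ≥ P/σ_allow = 353000/86.8 = 4067 mm².
For a solid circular section, d ≥ √(4A/π) = 71.96 mm.

72.0 mm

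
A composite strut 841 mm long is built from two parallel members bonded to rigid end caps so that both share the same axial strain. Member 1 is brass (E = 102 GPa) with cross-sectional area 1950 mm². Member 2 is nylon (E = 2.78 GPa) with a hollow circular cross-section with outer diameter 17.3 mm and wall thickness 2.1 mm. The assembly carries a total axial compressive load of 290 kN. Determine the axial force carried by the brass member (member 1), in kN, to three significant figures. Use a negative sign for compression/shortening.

-290 kN

A_2 = 100.3 mm².
Equal strain + equilibrium ⇒ each member carries load in proportion to AE: A₁E₁ = 198900000 N, A₂E₂ = 278800 N, ΣAE = 199200000 N.
F₁ = P·A₁E₁/ΣAE = -290000·198900000/199200000 = -289600 N.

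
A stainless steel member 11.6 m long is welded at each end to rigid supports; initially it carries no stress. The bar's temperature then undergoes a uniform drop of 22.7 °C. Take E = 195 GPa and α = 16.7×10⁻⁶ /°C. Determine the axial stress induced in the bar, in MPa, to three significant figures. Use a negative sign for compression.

73.9 MPa

Free thermal expansion αLΔT = 16.7e-6 · 11600 · -22.7 = -4.397 mm.
The walls impose strain ε = −(-4.397)/11600 = 3.7909e-04; σ = Eε = 195000 · 3.7909e-04 = 73.92 MPa.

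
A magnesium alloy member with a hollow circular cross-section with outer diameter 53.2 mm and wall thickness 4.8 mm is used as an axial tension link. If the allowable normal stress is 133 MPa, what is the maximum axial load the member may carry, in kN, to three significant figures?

97.1 kN

A = 729.9 mm².
P_max = σ_allow · A = 133 · 729.9 = 97070 N = 97.07 kN.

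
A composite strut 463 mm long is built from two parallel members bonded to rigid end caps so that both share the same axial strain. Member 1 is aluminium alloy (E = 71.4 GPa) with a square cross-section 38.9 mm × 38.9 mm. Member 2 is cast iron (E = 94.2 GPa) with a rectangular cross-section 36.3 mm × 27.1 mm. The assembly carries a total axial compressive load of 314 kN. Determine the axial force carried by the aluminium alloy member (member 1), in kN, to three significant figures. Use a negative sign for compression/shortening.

-169 kN

A_1 = 1513 mm².
A_2 = 983.7 mm².
Equal strain + equilibrium ⇒ each member carries load in proportion to AE: A₁E₁ = 108000000 N, A₂E₂ = 92670000 N, ΣAE = 200700000 N.
F₁ = P·A₁E₁/ΣAE = -314000·108000000/200700000 = -169000 N.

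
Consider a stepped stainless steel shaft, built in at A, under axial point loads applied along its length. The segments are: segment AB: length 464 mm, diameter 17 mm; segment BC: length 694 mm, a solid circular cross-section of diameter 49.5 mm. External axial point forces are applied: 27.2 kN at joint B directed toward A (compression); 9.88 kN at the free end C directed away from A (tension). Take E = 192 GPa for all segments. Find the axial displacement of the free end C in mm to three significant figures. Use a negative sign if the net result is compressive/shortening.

-0.166 mm

Internal axial forces (sectioning from the free end, tension +): N_BC = 9.88 kN, N_AB = -17.32 kN.
A_AB = 227 mm².
A_BC = 1924 mm².
δ_AB = -17320·464/(227·192000) = -0.1844 mm
δ_BC = 9880·694/(1924·192000) = 0.01856 mm
δ = Σδ_i = -0.1658 mm.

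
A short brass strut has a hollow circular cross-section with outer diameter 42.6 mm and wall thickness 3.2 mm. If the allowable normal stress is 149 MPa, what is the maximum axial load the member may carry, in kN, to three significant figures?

A = 396.1 mm².
P_max = σ_allow · A = 149 · 396.1 = 59020 N = 59.02 kN.

59.0 kN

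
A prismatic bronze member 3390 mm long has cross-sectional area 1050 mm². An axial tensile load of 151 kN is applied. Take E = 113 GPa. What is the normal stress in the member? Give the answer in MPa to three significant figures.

144 MPa

σ = N/A = 151000/1050 = 143.8 MPa.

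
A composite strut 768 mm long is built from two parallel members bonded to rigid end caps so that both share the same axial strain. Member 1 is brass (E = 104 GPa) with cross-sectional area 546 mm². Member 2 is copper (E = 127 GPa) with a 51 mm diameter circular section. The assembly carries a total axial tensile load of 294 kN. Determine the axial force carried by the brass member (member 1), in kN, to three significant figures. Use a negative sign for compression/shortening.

52.8 kN

A_2 = 2043 mm².
Equal strain + equilibrium ⇒ each member carries load in proportion to AE: A₁E₁ = 56780000 N, A₂E₂ = 259400000 N, ΣAE = 316200000 N.
F₁ = P·A₁E₁/ΣAE = 294000·56780000/316200000 = 52790 N.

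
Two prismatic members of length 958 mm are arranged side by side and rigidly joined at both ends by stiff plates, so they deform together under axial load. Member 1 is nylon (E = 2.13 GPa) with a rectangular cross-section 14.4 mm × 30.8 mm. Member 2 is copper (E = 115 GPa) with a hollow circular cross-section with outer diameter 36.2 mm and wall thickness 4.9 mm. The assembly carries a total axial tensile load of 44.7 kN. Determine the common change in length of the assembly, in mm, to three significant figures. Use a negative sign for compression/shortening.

A_1 = 443.5 mm².
A_2 = 481.8 mm².
Equal strain + equilibrium ⇒ each member carries load in proportion to AE: A₁E₁ = 944700 N, A₂E₂ = 55410000 N, ΣAE = 56350000 N.
δ = PL/ΣAE = 44700·958/56350000 = 0.7599 mm.

0.760 mm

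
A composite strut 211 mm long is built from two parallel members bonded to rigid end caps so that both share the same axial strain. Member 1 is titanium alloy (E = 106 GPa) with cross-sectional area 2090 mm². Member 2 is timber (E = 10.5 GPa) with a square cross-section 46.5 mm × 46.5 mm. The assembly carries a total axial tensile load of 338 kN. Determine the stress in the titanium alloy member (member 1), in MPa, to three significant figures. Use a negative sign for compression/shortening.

A_2 = 2162 mm².
Equal strain + equilibrium ⇒ each member carries load in proportion to AE: A₁E₁ = 221500000 N, A₂E₂ = 22700000 N, ΣAE = 244200000 N.
σ₁ = P·E₁/ΣAE = 338000·106000/244200000 = 146.7 MPa.

147 MPa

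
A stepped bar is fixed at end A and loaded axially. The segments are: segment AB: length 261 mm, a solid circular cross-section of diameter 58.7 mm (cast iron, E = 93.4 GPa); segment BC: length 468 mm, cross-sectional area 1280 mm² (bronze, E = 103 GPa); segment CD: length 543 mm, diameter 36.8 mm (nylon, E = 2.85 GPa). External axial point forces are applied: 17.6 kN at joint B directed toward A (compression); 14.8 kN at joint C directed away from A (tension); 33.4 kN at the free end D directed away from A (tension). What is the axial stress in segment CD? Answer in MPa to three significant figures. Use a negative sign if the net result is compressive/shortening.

31.4 MPa

Internal axial forces (sectioning from the free end, tension +): N_CD = 33.4 kN, N_BC = 48.2 kN, N_AB = 30.6 kN.
A_CD = 1064 mm².
σ_CD = N_CD/A_CD = 33400/1064 = 31.4 MPa.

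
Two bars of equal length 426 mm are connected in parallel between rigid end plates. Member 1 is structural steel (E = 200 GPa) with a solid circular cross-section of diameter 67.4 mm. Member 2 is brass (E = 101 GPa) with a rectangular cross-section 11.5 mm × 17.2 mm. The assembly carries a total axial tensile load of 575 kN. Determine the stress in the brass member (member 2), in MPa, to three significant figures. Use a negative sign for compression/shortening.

79.2 MPa

A_1 = 3568 mm².
A_2 = 197.8 mm².
Equal strain + equilibrium ⇒ each member carries load in proportion to AE: A₁E₁ = 713600000 N, A₂E₂ = 19980000 N, ΣAE = 733600000 N.
σ₂ = P·E₂/ΣAE = 575000·101000/733600000 = 79.17 MPa.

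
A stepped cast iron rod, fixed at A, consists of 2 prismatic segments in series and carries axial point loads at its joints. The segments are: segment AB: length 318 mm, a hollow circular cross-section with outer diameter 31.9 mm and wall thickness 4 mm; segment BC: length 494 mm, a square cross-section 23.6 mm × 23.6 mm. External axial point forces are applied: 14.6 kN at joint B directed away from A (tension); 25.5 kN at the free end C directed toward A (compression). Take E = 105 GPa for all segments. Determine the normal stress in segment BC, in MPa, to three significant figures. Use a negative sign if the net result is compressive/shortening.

-45.8 MPa

Internal axial forces (sectioning from the free end, tension +): N_BC = -25.5 kN, N_AB = -10.9 kN.
A_BC = 557 mm².
σ_BC = N_BC/A_BC = -25500/557 = -45.78 MPa.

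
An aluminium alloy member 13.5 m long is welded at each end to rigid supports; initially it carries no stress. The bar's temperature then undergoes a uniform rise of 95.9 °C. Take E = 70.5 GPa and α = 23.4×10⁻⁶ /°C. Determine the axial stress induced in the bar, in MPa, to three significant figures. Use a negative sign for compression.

Free thermal expansion αLΔT = 23.4e-6 · 13500 · 95.9 = 30.29 mm.
The walls impose strain ε = −(30.29)/13500 = -2.2441e-03; σ = Eε = 70500 · -2.2441e-03 = -158.2 MPa.

-158 MPa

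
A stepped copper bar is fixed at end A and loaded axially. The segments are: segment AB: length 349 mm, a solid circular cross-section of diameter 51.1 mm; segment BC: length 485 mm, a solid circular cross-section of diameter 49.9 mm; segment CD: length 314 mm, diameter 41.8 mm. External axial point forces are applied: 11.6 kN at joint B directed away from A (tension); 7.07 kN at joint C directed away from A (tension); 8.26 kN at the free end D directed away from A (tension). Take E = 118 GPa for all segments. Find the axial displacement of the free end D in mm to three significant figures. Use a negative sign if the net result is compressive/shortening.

0.0871 mm

Internal axial forces (sectioning from the free end, tension +): N_CD = 8.26 kN, N_BC = 15.33 kN, N_AB = 26.93 kN.
A_AB = 2051 mm².
A_BC = 1956 mm².
A_CD = 1372 mm².
δ_AB = 26930·349/(2051·118000) = 0.03884 mm
δ_BC = 15330·485/(1956·118000) = 0.03222 mm
δ_CD = 8260·314/(1372·118000) = 0.01602 mm
δ = Σδ_i = 0.08707 mm.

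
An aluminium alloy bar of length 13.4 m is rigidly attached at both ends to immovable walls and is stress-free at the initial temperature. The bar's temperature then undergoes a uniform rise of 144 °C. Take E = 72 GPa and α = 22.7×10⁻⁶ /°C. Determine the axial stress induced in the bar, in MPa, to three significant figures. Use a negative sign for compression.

-235 MPa

Free thermal expansion αLΔT = 22.7e-6 · 13400 · 144 = 43.8 mm.
The walls impose strain ε = −(43.8)/13400 = -3.2688e-03; σ = Eε = 72000 · -3.2688e-03 = -235.4 MPa.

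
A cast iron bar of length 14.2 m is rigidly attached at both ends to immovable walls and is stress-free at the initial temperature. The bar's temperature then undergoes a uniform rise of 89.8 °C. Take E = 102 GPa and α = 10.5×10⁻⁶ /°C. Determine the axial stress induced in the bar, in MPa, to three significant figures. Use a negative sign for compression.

Free thermal expansion αLΔT = 10.5e-6 · 14200 · 89.8 = 13.39 mm.
The walls impose strain ε = −(13.39)/14200 = -9.4290e-04; σ = Eε = 102000 · -9.4290e-04 = -96.18 MPa.

-96.2 MPa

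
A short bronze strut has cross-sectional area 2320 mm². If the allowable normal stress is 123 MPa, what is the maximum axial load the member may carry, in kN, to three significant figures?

P_max = σ_allow · A = 123 · 2320 = 285400 N = 285.4 kN.

285 kN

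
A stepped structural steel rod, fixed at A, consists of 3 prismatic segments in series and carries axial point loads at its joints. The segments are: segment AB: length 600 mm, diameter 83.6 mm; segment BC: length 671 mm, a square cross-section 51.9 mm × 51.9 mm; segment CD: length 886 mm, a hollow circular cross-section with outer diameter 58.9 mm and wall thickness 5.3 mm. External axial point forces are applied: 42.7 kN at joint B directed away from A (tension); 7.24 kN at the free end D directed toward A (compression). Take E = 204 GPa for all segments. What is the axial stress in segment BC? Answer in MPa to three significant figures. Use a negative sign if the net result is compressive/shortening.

-2.69 MPa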